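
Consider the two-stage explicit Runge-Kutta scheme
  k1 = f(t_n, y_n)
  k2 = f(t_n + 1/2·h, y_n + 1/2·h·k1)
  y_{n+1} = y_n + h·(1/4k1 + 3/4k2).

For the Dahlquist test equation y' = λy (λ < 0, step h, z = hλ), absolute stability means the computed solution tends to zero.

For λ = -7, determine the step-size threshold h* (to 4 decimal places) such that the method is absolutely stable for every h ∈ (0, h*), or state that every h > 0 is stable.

With y'=λy (z=hλ):
  k1=λy_n ⇒ h·k1=z·y_n;  k2=λ(1+1/2z)y_n ⇒ h·k2=z(1+1/2z)y_n
  y_{n+1}/y_n = 1 + 1/4z + 3/4z(1+1/2z) = 1 + z + 3/8z²
  R(z) = 1 + z + 3/8z².

Solve |R(x)|<1 on ℝ⁻.
x=-1.56: |R|=0.3526
R=1: x+3/8x²=0 ⇒ x=−8/3=-2.6667; min R=1−1/(4·3/8)=0.3333>−1
Confirm numerically:
  x=-1.992: |R|=0.49602 <1
  x=-1.345: |R|=0.33338 <1
  x=-1.067: |R|=0.35993 <1
  x=-3.201: |R|=1.64140 >1
  x=-2.824: |R|=1.16662 >1
  x=-2.783: |R|=1.12141 >1
Stable set (-2.6667, 0).

(-2.6667,0); λ=-7 ⇒ h* = (8/3)/7 = 0.3810.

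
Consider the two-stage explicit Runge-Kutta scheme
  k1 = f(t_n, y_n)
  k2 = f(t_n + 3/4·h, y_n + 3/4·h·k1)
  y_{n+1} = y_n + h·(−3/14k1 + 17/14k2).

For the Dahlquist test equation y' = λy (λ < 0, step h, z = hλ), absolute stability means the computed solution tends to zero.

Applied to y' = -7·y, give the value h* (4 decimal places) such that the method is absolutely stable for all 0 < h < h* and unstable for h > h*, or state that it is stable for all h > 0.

Test eqn y'=λy, z=hλ:
  k1=λy_n ⇒ h·k1=z·y_n;  k2=λ(1+3/4z)y_n ⇒ h·k2=z(1+3/4z)y_n
  y_{n+1}/y_n = 1 − 3/14z + 17/14z(1+3/4z) = 1 + z + 51/56z²
  R(z) = 1 + z + 51/56z².

Find x<0 with |R(x)|<1.
x=-1.1: |R|=1.0020
R=1: x+51/56x²=0 ⇒ x=−56/51=-1.0980; min R=1−1/(4·51/56)=0.7255>−1
Confirm numerically:
  x=-0.950: |R|=0.87192 <1
  x=-0.900: |R|=0.83768 <1
  x=-0.814: |R|=0.78944 <1
  x=-0.631: |R|=0.73161 <1
  x=-1.569: |R|=1.67296 >1
  x=-1.215: |R|=1.12942 >1
Stable set (-1.0980, 0).

(-1.0980,0); λ=-7 ⇒ h* = (56/51)/7 = 0.1569.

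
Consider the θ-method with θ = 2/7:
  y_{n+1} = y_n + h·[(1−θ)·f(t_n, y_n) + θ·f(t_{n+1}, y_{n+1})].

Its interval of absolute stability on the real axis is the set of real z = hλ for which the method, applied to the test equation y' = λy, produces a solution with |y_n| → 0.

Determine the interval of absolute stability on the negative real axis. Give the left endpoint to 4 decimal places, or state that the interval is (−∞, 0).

On y'=λy, z=hλ:
  y_{n+1} = y_n + z·[5/7·y_n + 2/7·y_{n+1}] ⇒ (1 − 2/7z)y_{n+1} = (1 + 5/7z)y_n
  Hence R(z) = (1 + 5/7z)/(1 − 2/7z).

Boundary: |R(x)|=1, x<0.
x=-1.21: |R|=0.1008
R=−1: 1+5/7x = −1+2/7x ⇒ -3/7x=2 ⇒ x=2/(-3/7)=-4.6667
Confirm numerically:
  x=-4.259: |R|=0.92119 <1
  x=-4.031: |R|=0.87339 <1
  x=-2.493: |R|=0.45595 <1
  x=-5.039: |R|=1.06541 >1
  x=-4.713: |R|=1.00846 >1
So |R|<1 on (-4.6667, 0).

z∈(-4.6667,0).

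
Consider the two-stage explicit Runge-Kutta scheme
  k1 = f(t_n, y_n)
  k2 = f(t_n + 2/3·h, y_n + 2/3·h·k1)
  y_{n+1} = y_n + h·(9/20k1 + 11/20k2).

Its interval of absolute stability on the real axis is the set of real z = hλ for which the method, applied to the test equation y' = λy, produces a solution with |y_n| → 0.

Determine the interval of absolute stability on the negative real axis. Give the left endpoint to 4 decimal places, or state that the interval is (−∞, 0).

On y'=λy, z=hλ:
  k1=λy_n ⇒ h·k1=z·y_n;  k2=λ(1+2/3z)y_n ⇒ h·k2=z(1+2/3z)y_n
  y_{n+1}/y_n = 1 + 9/20z + 11/20z(1+2/3z) = 1 + z + 11/30z²
  Hence R(z) = 1 + z + 11/30z².

Find x<0 with |R(x)|<1.
x=-0.86: |R|=0.4112
R=1: x+11/30x²=0 ⇒ x=−30/11=-2.7273; min R=1−1/(4·11/30)=0.3182>−1
Confirm numerically:
  x=-1.949: |R|=0.44382 <1
  x=-1.820: |R|=0.39455 <1
  x=-1.763: |R|=0.37666 <1
  x=-1.744: |R|=0.37123 <1
  x=-3.298: |R|=1.69016 >1
  x=-3.007: |R|=1.30842 >1
Interval (-2.7273, 0).

z∈(-2.7273,0).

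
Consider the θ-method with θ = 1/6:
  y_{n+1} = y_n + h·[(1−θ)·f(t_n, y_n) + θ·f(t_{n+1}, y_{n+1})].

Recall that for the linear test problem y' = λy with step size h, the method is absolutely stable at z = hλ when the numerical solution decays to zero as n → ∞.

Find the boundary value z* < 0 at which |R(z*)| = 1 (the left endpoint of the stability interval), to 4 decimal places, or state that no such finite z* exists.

z* = -3.0000.

Set f=λy, z=hλ:
  y_{n+1} = y_n + z·[5/6·y_n + 1/6·y_{n+1}] ⇒ (1 − 1/6z)y_{n+1} = (1 + 5/6z)y_n
  R(z) = (1 + 5/6z)/(1 − 1/6z).

Need |R(x)|<1, x<0.
x=-0.81: |R|=0.2863
R=−1: 1+5/6x = −1+1/6x ⇒ -2/3x=2 ⇒ x=2/(-2/3)=-3.0000
Confirm numerically:
  x=-2.553: |R|=0.79095 <1
  x=-2.228: |R|=0.62470 <1
  x=-2.064: |R|=0.53571 <1
  x=-3.146: |R|=1.06385 >1
  x=-3.051: |R|=1.02254 >1
Stable set (-3.0000, 0).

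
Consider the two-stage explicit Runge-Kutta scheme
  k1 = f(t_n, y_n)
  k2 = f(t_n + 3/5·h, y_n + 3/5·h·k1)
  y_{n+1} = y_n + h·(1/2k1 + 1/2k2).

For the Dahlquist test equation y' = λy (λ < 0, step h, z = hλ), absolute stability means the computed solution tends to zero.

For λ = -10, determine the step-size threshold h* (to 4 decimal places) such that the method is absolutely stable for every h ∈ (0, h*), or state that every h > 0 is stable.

With y'=λy (z=hλ):
  k1=λy_n ⇒ h·k1=z·y_n;  k2=λ(1+3/5z)y_n ⇒ h·k2=z(1+3/5z)y_n
  y_{n+1}/y_n = 1 + 1/2z + 1/2z(1+3/5z) = 1 + z + 3/10z²
  R(z) = 1 + z + 3/10z².

Solve |R(x)|<1 on ℝ⁻.
x=-1: |R|=0.3000
R=1: x+3/10x²=0 ⇒ x=−10/3=-3.3333; min R=1−1/(4·3/10)=0.1667>−1
Confirm numerically:
  x=-2.785: |R|=0.54187 <1
  x=-2.394: |R|=0.32537 <1
  x=-2.071: |R|=0.21571 <1
  x=-3.707: |R|=1.41555 >1
  x=-3.388: |R|=1.05556 >1
Interval (-3.3333, 0).

(-3.3333,0); λ=-10 ⇒ h* = (10/3)/10 = 0.3333.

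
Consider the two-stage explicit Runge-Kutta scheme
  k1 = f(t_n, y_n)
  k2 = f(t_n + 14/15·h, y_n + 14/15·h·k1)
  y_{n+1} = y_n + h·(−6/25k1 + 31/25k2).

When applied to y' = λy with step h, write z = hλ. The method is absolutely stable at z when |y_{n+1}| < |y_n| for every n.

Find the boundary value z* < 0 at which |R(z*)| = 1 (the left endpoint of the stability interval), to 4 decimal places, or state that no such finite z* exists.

Test eqn y'=λy, z=hλ:
  k1=λy_n ⇒ h·k1=z·y_n;  k2=λ(1+14/15z)y_n ⇒ h·k2=z(1+14/15z)y_n
  y_{n+1}/y_n = 1 − 6/25z + 31/25z(1+14/15z) = 1 + z + 434/375z²
  Hence R(z) = 1 + z + 434/375z².

Boundary: |R(x)|=1, x<0.
x=-0.62: |R|=0.8249
R=1: x+434/375x²=0 ⇒ x=−375/434=-0.8641; min R=1−1/(4·434/375)=0.7840>−1
Confirm numerically:
  x=-0.519: |R|=0.79274 <1
  x=-0.518: |R|=0.79254 <1
  x=-0.490: |R|=0.78788 <1
  x=-1.126: |R|=1.34136 >1
  x=-0.907: |R|=1.04508 >1
Interval (-0.8641, 0).

z* = -0.8641.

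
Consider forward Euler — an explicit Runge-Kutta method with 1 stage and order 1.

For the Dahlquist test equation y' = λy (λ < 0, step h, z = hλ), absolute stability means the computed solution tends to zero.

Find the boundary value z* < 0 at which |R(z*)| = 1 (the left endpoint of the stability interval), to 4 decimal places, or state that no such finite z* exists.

Test eqn y'=λy, z=hλ:
  order 1, 1-stage ⇒ R(z)=1+z
  (e.g. R(-1.11)=-0.11000, |R|=0.11000)

Need |R(x)|<1, x<0.
x=-1.11: |R|=0.1100
|R(-2.14)|=1.1400 |R(-2.06)|=1.0600 |R(-1.39)|=0.3900
Bisect:
  x_lo=-2.6010 |R|=1.6010  x_hi=-0.0905 |R|=0.9095
  mid=-1.34573 |R|=0.34573 →hi
  mid=-1.97335 |R|=0.97335 →hi
  mid=-2.28716 |R|=1.28716 →lo
  mid=-2.13026 |R|=1.13026 →lo
  mid=-2.05181 |R|=1.05181 →lo
  mid=-2.01258 |R|=1.01258 →lo
  mid=-1.99297 |R|=0.99297 →hi
  mid=-2.00277 |R|=1.00277 →lo
  ...
  [-2.00001,-1.99986] ⇒ x*=-2.0000
So |R|<1 on (-2.0000, 0).

z* = -2.0000.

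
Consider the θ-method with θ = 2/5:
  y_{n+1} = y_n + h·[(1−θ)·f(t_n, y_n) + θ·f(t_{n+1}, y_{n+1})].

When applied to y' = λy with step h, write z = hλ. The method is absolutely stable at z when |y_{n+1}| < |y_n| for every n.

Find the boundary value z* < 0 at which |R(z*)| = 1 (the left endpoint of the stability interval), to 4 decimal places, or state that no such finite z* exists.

left endpoint -10.0000.

Set f=λy, z=hλ:
  y_{n+1} = y_n + z·[3/5·y_n + 2/5·y_{n+1}] ⇒ (1 − 2/5z)y_{n+1} = (1 + 3/5z)y_n
  Hence R(z) = (1 + 3/5z)/(1 − 2/5z).

Solve |R(x)|<1 on ℝ⁻.
x=-1.53: |R|=0.0509
R=−1: 1+3/5x = −1+2/5x ⇒ -1/5x=2 ⇒ x=2/(-1/5)=-10.0000
Confirm numerically:
  x=-8.123: |R|=0.91165 <1
  x=-6.923: |R|=0.83673 <1
  x=-5.765: |R|=0.74380 <1
  x=-5.441: |R|=0.71295 <1
  x=-10.286: |R|=1.01118 >1
  x=-10.152: |R|=1.00601 >1
So |R|<1 on (-10.0000, 0).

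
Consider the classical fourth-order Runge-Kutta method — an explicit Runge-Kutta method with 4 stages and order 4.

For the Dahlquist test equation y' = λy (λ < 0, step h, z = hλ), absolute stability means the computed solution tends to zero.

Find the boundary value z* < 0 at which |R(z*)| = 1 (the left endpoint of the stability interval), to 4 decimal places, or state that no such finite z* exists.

Set f=λy, z=hλ:
  order 4, 4-stage ⇒ R(z)=1+z+z^2/2+z^3/6+z^4/24
  (e.g. R(-1.22)=0.31386, |R|=0.31386)

Boundary: |R(x)|=1, x<0.
x=-1.22: |R|=0.3139
|R(-2.73)|=0.9198 |R(-2.25)|=0.4507 |R(-0.55)|=0.5773
Bisect:
  x_lo=-3.5311 |R|=2.8432  x_hi=-0.1748 |R|=0.8396
  mid=-1.85298 |R|=0.29462 →hi
  mid=-2.69207 |R|=0.86830 →hi
  mid=-3.11161 |R|=1.61426 →lo
  mid=-2.90184 |R|=1.19041 →lo
  mid=-2.79695 |R|=1.01772 →lo
  mid=-2.74451 |R|=0.94023 →hi
  mid=-2.77073 |R|=0.97827 →hi
  ...
  [-2.78548,-2.78528] ⇒ x*=-2.7853
Interval (-2.7853, 0).

z* = -2.7853.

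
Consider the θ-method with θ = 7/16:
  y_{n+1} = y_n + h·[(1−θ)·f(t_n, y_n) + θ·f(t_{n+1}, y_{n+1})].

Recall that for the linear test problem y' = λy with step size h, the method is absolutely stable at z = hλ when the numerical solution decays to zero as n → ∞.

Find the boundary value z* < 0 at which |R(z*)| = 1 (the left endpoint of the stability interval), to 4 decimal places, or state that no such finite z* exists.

left endpoint -16.0000.

On y'=λy, z=hλ:
  y_{n+1} = y_n + z·[9/16·y_n + 7/16·y_{n+1}] ⇒ (1 − 7/16z)y_{n+1} = (1 + 9/16z)y_n
  Hence R(z) = (1 + 9/16z)/(1 − 7/16z).

Need |R(x)|<1, x<0.
x=-1.25: |R|=0.1919
R=−1: 1+9/16x = −1+7/16x ⇒ -1/8x=2 ⇒ x=2/(-1/8)=-16.0000
Confirm numerically:
  x=-13.842: |R|=0.96177 <1
  x=-10.281: |R|=0.86997 <1
  x=-8.790: |R|=0.81401 <1
  x=-6.892: |R|=0.71646 <1
  x=-16.234: |R|=1.00361 >1
  x=-16.202: |R|=1.00312 >1
Stable set (-16.0000, 0).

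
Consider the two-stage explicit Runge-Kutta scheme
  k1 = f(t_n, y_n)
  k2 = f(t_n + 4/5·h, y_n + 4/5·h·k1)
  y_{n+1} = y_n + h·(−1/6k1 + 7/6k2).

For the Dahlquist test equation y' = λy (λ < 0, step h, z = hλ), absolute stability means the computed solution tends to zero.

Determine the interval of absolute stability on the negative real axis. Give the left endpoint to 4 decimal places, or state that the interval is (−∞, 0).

(-1.0714, 0).

Test eqn y'=λy, z=hλ:
  k1=λy_n ⇒ h·k1=z·y_n;  k2=λ(1+4/5z)y_n ⇒ h·k2=z(1+4/5z)y_n
  y_{n+1}/y_n = 1 − 1/6z + 7/6z(1+4/5z) = 1 + z + 14/15z²
  R(z) = 1 + z + 14/15z².

Need |R(x)|<1, x<0.
x=-1.13: |R|=1.0618
R=1: x+14/15x²=0 ⇒ x=−15/14=-1.0714; min R=1−1/(4·14/15)=0.7321>−1
Confirm numerically:
  x=-0.991: |R|=0.92561 <1
  x=-0.878: |R|=0.84149 <1
  x=-0.527: |R|=0.73221 <1
  x=-1.657: |R|=1.90561 >1
  x=-1.464: |R|=1.53641 >1
So |R|<1 on (-1.0714, 0).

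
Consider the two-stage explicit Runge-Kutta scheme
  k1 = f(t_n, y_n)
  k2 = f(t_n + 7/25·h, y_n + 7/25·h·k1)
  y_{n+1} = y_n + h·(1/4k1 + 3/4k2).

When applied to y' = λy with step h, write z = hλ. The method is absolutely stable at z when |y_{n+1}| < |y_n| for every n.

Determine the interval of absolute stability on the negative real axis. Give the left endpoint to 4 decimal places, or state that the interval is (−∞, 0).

z∈(-4.7619,0).

Test eqn y'=λy, z=hλ:
  k1=λy_n ⇒ h·k1=z·y_n;  k2=λ(1+7/25z)y_n ⇒ h·k2=z(1+7/25z)y_n
  y_{n+1}/y_n = 1 + 1/4z + 3/4z(1+7/25z) = 1 + z + 21/100z²
  R(z) = 1 + z + 21/100z².

Need |R(x)|<1, x<0.
x=-1.44: |R|=0.0045
R=1: x+21/100x²=0 ⇒ x=−100/21=-4.7619; min R=1−1/(4·21/100)=-0.1905>−1
Confirm numerically:
  x=-4.123: |R|=0.44682 <1
  x=-4.040: |R|=0.38754 <1
  x=-3.906: |R|=0.29794 <1
  x=-5.355: |R|=1.66697 >1
  x=-4.859: |R|=1.09908 >1
So |R|<1 on (-4.7619, 0).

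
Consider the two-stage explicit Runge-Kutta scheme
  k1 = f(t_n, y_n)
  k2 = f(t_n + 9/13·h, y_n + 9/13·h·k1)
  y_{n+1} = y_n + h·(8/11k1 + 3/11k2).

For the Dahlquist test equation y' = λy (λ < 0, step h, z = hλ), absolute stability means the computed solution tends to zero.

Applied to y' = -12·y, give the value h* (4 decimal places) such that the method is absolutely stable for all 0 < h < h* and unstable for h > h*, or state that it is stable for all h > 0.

Set f=λy, z=hλ:
  k1=λy_n ⇒ h·k1=z·y_n;  k2=λ(1+9/13z)y_n ⇒ h·k2=z(1+9/13z)y_n
  y_{n+1}/y_n = 1 + 8/11z + 3/11z(1+9/13z) = 1 + z + 27/143z²
  so R(z) = 1 + z + 27/143z².

Need |R(x)|<1, x<0.
x=-0.92: |R|=0.2398
R=1: x+27/143x²=0 ⇒ x=−143/27=-5.2963; min R=1−1/(4·27/143)=-0.3241>−1
Confirm numerically:
  x=-5.185: |R|=0.89104 <1
  x=-2.405: |R|=0.31291 <1
  x=-2.161: |R|=0.27927 <1
  x=-5.791: |R|=1.54091 >1
  x=-5.407: |R|=1.11302 >1
  x=-5.350: |R|=1.05425 >1
Interval (-5.2963, 0).

(-5.2963,0); λ=-12 ⇒ h* = (143/27)/12 = 0.4414.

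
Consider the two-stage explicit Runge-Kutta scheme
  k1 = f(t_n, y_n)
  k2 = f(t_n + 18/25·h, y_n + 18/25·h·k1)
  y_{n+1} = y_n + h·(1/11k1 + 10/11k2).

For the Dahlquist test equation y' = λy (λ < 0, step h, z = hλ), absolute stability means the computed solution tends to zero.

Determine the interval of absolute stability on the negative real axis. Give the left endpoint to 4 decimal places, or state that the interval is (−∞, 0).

With y'=λy (z=hλ):
  k1=λy_n ⇒ h·k1=z·y_n;  k2=λ(1+18/25z)y_n ⇒ h·k2=z(1+18/25z)y_n
  y_{n+1}/y_n = 1 + 1/11z + 10/11z(1+18/25z) = 1 + z + 36/55z²
  ⇒ R(z) = 1 + z + 36/55z².

Find x<0 with |R(x)|<1.
x=-1.53: |R|=1.0022
R=1: x+36/55x²=0 ⇒ x=−55/36=-1.5278; min R=1−1/(4·36/55)=0.6181>−1
Confirm numerically:
  x=-1.181: |R|=0.73193 <1
  x=-1.179: |R|=0.73085 <1
  x=-1.041: |R|=0.66832 <1
  x=-2.124: |R|=1.82890 >1
  x=-2.007: |R|=1.62954 >1
  x=-1.899: |R|=1.46142 >1
So |R|<1 on (-1.5278, 0).

(-1.5278, 0).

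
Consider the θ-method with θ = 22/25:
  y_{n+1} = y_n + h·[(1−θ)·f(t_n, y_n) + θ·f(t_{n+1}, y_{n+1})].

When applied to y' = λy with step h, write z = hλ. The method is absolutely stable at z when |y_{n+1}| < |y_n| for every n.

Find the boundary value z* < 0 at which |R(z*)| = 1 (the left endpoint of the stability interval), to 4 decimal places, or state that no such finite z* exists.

Test eqn y'=λy, z=hλ:
  y_{n+1} = y_n + z·[3/25·y_n + 22/25·y_{n+1}] ⇒ (1 − 22/25z)y_{n+1} = (1 + 3/25z)y_n
  ⇒ R(z) = (1 + 3/25z)/(1 − 22/25z).

Solve |R(x)|<1 on ℝ⁻.
x=-0.75: |R|=0.5482
x=-2: |R|=0.2754
x=-10: |R|=0.0204
x=-100: |R|=0.1236
θ=22/25≥1/2 ⇒ |1+3/25x|<|1−22/25x| ∀x<0 ⇒ stable on all of ℝ⁻.

(−∞, 0) — no finite endpoint.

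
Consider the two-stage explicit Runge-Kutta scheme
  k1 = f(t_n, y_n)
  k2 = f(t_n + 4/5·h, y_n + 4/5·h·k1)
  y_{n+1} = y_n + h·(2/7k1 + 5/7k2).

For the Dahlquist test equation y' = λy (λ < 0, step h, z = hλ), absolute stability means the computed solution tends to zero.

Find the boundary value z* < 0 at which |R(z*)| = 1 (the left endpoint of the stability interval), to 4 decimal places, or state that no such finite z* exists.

Set f=λy, z=hλ:
  k1=λy_n ⇒ h·k1=z·y_n;  k2=λ(1+4/5z)y_n ⇒ h·k2=z(1+4/5z)y_n
  y_{n+1}/y_n = 1 + 2/7z + 5/7z(1+4/5z) = 1 + z + 4/7z²
  ⇒ R(z) = 1 + z + 4/7z².

Find x<0 with |R(x)|<1.
x=-1.38: |R|=0.7082
R=1: x+4/7x²=0 ⇒ x=−7/4=-1.7500; min R=1−1/(4·4/7)=0.5625>−1
Confirm numerically:
  x=-1.707: |R|=0.95806 <1
  x=-1.078: |R|=0.58605 <1
  x=-0.827: |R|=0.56382 <1
  x=-2.043: |R|=1.34206 >1
  x=-1.970: |R|=1.24766 >1
  x=-1.825: |R|=1.07821 >1
So |R|<1 on (-1.7500, 0).

z* = -1.7500.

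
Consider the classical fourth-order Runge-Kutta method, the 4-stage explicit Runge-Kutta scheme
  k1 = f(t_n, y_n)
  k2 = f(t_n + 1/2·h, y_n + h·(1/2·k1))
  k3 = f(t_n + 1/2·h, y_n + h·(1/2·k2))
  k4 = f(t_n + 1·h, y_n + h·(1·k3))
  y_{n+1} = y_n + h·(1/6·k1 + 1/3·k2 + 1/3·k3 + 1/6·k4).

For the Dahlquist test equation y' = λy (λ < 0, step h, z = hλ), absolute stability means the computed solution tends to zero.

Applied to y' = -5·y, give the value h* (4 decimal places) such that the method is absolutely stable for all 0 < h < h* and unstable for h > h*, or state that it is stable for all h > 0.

(-2.7853,0); λ=-5 ⇒ h* = 0.5571.

Test eqn y'=λy, z=hλ:
  order 4, 4-stage ⇒ R(z)=1+z+z^2/2+z^3/6+z^4/24
  (e.g. R(-1.79)=0.28392, |R|=0.28392)

Solve |R(x)|<1 on ℝ⁻.
x=-1.79: |R|=0.2839
|R(-2.59)|=0.7433 |R(-1.33)|=0.2927 |R(-1.26)|=0.3054
Bisect:
  x_lo=-3.1718 |R|=1.7571  x_hi=-0.0688 |R|=0.9335
  mid=-1.62026 |R|=0.27059 →hi
  mid=-2.39602 |R|=0.55513 →hi
  mid=-2.78389 |R|=0.99789 →hi
  mid=-2.97783 |R|=1.33127 →lo
  mid=-2.88086 |R|=1.15391 →lo
  mid=-2.83238 |R|=1.07334 →lo
  mid=-2.80813 |R|=1.03499 →lo
  mid=-2.79601 |R|=1.01628 →lo
  ...
  [-2.78541,-2.78522] ⇒ x*=-2.7853
Stable set (-2.7853, 0).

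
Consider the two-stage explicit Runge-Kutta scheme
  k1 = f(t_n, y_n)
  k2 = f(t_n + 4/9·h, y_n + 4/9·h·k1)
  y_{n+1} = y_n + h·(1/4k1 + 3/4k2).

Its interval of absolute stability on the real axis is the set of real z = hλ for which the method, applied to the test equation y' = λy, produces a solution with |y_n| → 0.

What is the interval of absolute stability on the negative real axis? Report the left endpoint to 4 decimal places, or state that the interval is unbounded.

With y'=λy (z=hλ):
  k1=λy_n ⇒ h·k1=z·y_n;  k2=λ(1+4/9z)y_n ⇒ h·k2=z(1+4/9z)y_n
  y_{n+1}/y_n = 1 + 1/4z + 3/4z(1+4/9z) = 1 + z + 1/3z²
  so R(z) = 1 + z + 1/3z².

Solve |R(x)|<1 on ℝ⁻.
x=-1.01: |R|=0.3300
R=1: x+1/3x²=0 ⇒ x=−3=-3.0000; min R=1−1/(4·1/3)=0.2500>−1
Confirm numerically:
  x=-2.828: |R|=0.83786 <1
  x=-2.564: |R|=0.62737 <1
  x=-2.541: |R|=0.61123 <1
  x=-2.347: |R|=0.48914 <1
  x=-3.102: |R|=1.10547 >1
  x=-3.045: |R|=1.04567 >1
So |R|<1 on (-3.0000, 0).

(-3.0000, 0).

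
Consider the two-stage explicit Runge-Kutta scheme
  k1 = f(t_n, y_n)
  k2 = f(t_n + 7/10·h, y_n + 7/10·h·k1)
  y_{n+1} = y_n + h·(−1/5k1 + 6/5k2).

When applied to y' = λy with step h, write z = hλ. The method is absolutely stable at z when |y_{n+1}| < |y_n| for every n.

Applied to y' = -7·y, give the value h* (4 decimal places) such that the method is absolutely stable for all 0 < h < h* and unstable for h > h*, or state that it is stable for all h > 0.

With y'=λy (z=hλ):
  k1=λy_n ⇒ h·k1=z·y_n;  k2=λ(1+7/10z)y_n ⇒ h·k2=z(1+7/10z)y_n
  y_{n+1}/y_n = 1 − 1/5z + 6/5z(1+7/10z) = 1 + z + 21/25z²
  R(z) = 1 + z + 21/25z².

Boundary: |R(x)|=1, x<0.
x=-0.72: |R|=0.7155
R=1: x+21/25x²=0 ⇒ x=−25/21=-1.1905; min R=1−1/(4·21/25)=0.7024>−1
Confirm numerically:
  x=-0.946: |R|=0.80573 <1
  x=-0.814: |R|=0.74258 <1
  x=-0.559: |R|=0.70348 <1
  x=-1.697: |R|=1.72204 >1
  x=-1.617: |R|=1.57934 >1
Stable set (-1.1905, 0).

(-1.1905,0); λ=-7 ⇒ h* = (25/21)/7 = 0.1701.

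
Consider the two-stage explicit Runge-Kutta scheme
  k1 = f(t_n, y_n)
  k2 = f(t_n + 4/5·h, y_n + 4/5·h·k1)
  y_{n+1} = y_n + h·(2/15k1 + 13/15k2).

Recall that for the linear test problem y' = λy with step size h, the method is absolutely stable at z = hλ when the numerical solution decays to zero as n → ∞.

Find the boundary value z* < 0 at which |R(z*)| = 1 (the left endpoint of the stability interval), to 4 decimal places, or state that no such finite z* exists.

z* = -1.4423.

On y'=λy, z=hλ:
  k1=λy_n ⇒ h·k1=z·y_n;  k2=λ(1+4/5z)y_n ⇒ h·k2=z(1+4/5z)y_n
  y_{n+1}/y_n = 1 + 2/15z + 13/15z(1+4/5z) = 1 + z + 52/75z²
  ⇒ R(z) = 1 + z + 52/75z².

Boundary: |R(x)|=1, x<0.
x=-1.5: |R|=1.0600
R=1: x+52/75x²=0 ⇒ x=−75/52=-1.4423; min R=1−1/(4·52/75)=0.6394>−1
Confirm numerically:
  x=-1.195: |R|=0.79510 <1
  x=-0.835: |R|=0.64841 <1
  x=-0.734: |R|=0.63954 <1
  x=-2.024: |R|=1.81629 >1
  x=-1.990: |R|=1.75567 >1
  x=-1.646: |R|=1.23246 >1
Interval (-1.4423, 0).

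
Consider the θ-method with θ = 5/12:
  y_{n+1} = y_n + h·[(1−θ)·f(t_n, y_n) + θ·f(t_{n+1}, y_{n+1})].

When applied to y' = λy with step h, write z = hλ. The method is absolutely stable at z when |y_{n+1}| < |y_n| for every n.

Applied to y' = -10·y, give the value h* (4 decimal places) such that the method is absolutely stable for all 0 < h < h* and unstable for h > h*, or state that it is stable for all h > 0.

(-12.0000,0); λ=-10 ⇒ h* = (12)/10 = 1.2000.

With y'=λy (z=hλ):
  y_{n+1} = y_n + z·[7/12·y_n + 5/12·y_{n+1}] ⇒ (1 − 5/12z)y_{n+1} = (1 + 7/12z)y_n
  so R(z) = (1 + 7/12z)/(1 − 5/12z).

Solve |R(x)|<1 on ℝ⁻.
x=-0.57: |R|=0.5394
R=−1: 1+7/12x = −1+5/12x ⇒ -1/6x=2 ⇒ x=2/(-1/6)=-12.0000
Confirm numerically:
  x=-8.842: |R|=0.88764 <1
  x=-7.651: |R|=0.82692 <1
  x=-7.092: |R|=0.79317 <1
  x=-12.559: |R|=1.01495 >1
  x=-12.450: |R|=1.01212 >1
  x=-12.314: |R|=1.00854 >1
So |R|<1 on (-12.0000, 0).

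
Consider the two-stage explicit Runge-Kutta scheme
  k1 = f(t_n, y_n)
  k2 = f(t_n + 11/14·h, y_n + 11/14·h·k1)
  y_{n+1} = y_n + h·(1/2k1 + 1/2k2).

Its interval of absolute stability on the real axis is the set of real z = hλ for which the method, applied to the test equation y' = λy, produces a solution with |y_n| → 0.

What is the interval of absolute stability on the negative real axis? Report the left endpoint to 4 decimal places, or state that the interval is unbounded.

(-2.5455, 0).

With y'=λy (z=hλ):
  k1=λy_n ⇒ h·k1=z·y_n;  k2=λ(1+11/14z)y_n ⇒ h·k2=z(1+11/14z)y_n
  y_{n+1}/y_n = 1 + 1/2z + 1/2z(1+11/14z) = 1 + z + 11/28z²
  Hence R(z) = 1 + z + 11/28z².

Solve |R(x)|<1 on ℝ⁻.
x=-1.59: |R|=0.4032
R=1: x+11/28x²=0 ⇒ x=−28/11=-2.5455; min R=1−1/(4·11/28)=0.3636>−1
Confirm numerically:
  x=-2.253: |R|=0.74115 <1
  x=-2.002: |R|=0.57257 <1
  x=-1.855: |R|=0.49683 <1
  x=-1.158: |R|=0.36881 <1
  x=-3.118: |R|=1.70133 >1
  x=-3.045: |R|=1.59758 >1
  x=-2.898: |R|=1.40137 >1
Interval (-2.5455, 0).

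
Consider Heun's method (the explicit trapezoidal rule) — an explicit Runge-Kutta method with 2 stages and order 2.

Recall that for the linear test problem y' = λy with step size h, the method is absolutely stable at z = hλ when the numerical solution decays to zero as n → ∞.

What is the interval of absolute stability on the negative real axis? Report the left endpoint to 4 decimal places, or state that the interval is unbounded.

(-2.0000, 0).

With y'=λy (z=hλ):
  order 2, 2-stage ⇒ R(z)=1+z+z^2/2
  (e.g. R(-1.77)=0.79645, |R|=0.79645)

Need |R(x)|<1, x<0.
x=-1.77: |R|=0.7964
|R(-1.9)|=0.9050 |R(-0.58)|=0.5882 |R(-0.55)|=0.6013
Bisect:
  x_lo=-2.8376 |R|=2.1883  x_hi=-0.1096 |R|=0.8964
  mid=-1.47360 |R|=0.61215 →hi
  mid=-2.15559 |R|=1.16769 →lo
  mid=-1.81459 |R|=0.83178 →hi
  mid=-1.98509 |R|=0.98520 →hi
  mid=-2.07034 |R|=1.07281 →lo
  mid=-2.02771 |R|=1.02810 →lo
  mid=-2.00640 |R|=1.00642 →lo
  mid=-1.99575 |R|=0.99575 →hi
  mid=-2.00107 |R|=1.00107 →lo
  mid=-1.99841 |R|=0.99841 →hi
  ...
  [-2.00007,-1.99991] ⇒ x*=-2.0000
Interval (-2.0000, 0).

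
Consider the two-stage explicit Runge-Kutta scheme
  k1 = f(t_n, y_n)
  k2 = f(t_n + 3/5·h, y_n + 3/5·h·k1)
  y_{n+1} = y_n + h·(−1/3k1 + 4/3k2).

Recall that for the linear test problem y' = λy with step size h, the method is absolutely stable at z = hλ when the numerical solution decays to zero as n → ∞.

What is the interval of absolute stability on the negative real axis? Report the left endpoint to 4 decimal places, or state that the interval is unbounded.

With y'=λy (z=hλ):
  k1=λy_n ⇒ h·k1=z·y_n;  k2=λ(1+3/5z)y_n ⇒ h·k2=z(1+3/5z)y_n
  y_{n+1}/y_n = 1 − 1/3z + 4/3z(1+3/5z) = 1 + z + 4/5z²
  ⇒ R(z) = 1 + z + 4/5z².

Boundary: |R(x)|=1, x<0.
x=-1.72: |R|=1.6467
R=1: x+4/5x²=0 ⇒ x=−5/4=-1.2500; min R=1−1/(4·4/5)=0.6875>−1
Confirm numerically:
  x=-1.223: |R|=0.97358 <1
  x=-1.159: |R|=0.91562 <1
  x=-0.839: |R|=0.72414 <1
  x=-0.705: |R|=0.69262 <1
  x=-1.559: |R|=1.38538 >1
  x=-1.325: |R|=1.07950 >1
Stable set (-1.2500, 0).

(-1.2500, 0).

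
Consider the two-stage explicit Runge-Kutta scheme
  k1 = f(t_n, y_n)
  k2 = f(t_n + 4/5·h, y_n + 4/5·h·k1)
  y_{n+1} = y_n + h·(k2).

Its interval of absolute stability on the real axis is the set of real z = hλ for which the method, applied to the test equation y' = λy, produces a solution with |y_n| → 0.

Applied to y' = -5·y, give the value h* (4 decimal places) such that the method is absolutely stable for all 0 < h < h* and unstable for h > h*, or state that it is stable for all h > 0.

(-1.2500,0); λ=-5 ⇒ h* = (5/4)/5 = 0.2500.

On y'=λy, z=hλ:
  k1=λy_n ⇒ h·k1=z·y_n;  k2=λ(1+4/5z)y_n ⇒ h·k2=z(1+4/5z)y_n
  y_{n+1}/y_n = 1 + z(1+4/5z) = 1 + z + 4/5z²
  Hence R(z) = 1 + z + 4/5z².

Find x<0 with |R(x)|<1.
x=-1.73: |R|=1.6643
R=1: x+4/5x²=0 ⇒ x=−5/4=-1.2500; min R=1−1/(4·4/5)=0.6875>−1
Confirm numerically:
  x=-1.037: |R|=0.82330 <1
  x=-0.653: |R|=0.68813 <1
  x=-0.634: |R|=0.68756 <1
  x=-1.480: |R|=1.27232 >1
  x=-1.462: |R|=1.24796 >1
  x=-1.435: |R|=1.21238 >1
So |R|<1 on (-1.2500, 0).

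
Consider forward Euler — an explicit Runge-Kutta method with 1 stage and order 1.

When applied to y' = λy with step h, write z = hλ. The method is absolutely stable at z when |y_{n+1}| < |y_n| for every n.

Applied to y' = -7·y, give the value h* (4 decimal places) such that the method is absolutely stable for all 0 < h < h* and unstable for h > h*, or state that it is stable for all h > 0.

On y'=λy, z=hλ:
  order 1, 1-stage ⇒ R(z)=1+z
  (e.g. R(-0.83)=0.17000, |R|=0.17000)

Solve |R(x)|<1 on ℝ⁻.
x=-0.83: |R|=0.1700
|R(-2.34)|=1.3400 |R(-2.3)|=1.3000 |R(-1.71)|=0.7100
Bisect:
  x_lo=-2.5550 |R|=1.5550  x_hi=-0.2031 |R|=0.7969
  mid=-1.37905 |R|=0.37905 →hi
  mid=-1.96704 |R|=0.96704 →hi
  mid=-2.26104 |R|=1.26104 →lo
  mid=-2.11404 |R|=1.11404 →lo
  mid=-2.04054 |R|=1.04054 →lo
  mid=-2.00379 |R|=1.00379 →lo
  mid=-1.98542 |R|=0.98542 →hi
  ...
  [-2.00006,-1.99992] ⇒ x*=-2.0000
Interval (-2.0000, 0).

(-2.0000,0); λ=-7 ⇒ h* = 0.2857.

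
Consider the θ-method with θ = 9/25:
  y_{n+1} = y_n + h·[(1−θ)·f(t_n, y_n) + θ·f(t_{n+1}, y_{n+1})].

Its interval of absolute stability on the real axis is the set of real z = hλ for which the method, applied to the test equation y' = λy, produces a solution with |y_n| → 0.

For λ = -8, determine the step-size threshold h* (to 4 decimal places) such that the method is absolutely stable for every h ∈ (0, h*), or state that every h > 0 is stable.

(-7.1429,0); λ=-8 ⇒ h* = (50/7)/8 = 0.8929.

With y'=λy (z=hλ):
  y_{n+1} = y_n + z·[16/25·y_n + 9/25·y_{n+1}] ⇒ (1 − 9/25z)y_{n+1} = (1 + 16/25z)y_n
  Hence R(z) = (1 + 16/25z)/(1 − 9/25z).

Need |R(x)|<1, x<0.
x=-1.09: |R|=0.2172
R=−1: 1+16/25x = −1+9/25x ⇒ -7/25x=2 ⇒ x=2/(-7/25)=-7.1429
Confirm numerically:
  x=-6.950: |R|=0.98458 <1
  x=-6.168: |R|=0.91524 <1
  x=-4.573: |R|=0.72809 <1
  x=-7.216: |R|=1.00569 >1
Interval (-7.1429, 0).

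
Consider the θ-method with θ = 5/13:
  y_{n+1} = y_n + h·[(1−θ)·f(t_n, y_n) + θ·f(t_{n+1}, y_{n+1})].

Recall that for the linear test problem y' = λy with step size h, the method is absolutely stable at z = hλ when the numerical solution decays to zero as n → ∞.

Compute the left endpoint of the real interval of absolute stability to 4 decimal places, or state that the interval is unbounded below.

z* = -8.6667.

Set f=λy, z=hλ:
  y_{n+1} = y_n + z·[8/13·y_n + 5/13·y_{n+1}] ⇒ (1 − 5/13z)y_{n+1} = (1 + 8/13z)y_n
  Hence R(z) = (1 + 8/13z)/(1 − 5/13z).

Need |R(x)|<1, x<0.
x=-1.78: |R|=0.0566
R=−1: 1+8/13x = −1+5/13x ⇒ -3/13x=2 ⇒ x=2/(-3/13)=-8.6667
Confirm numerically:
  x=-6.923: |R|=0.89014 <1
  x=-6.899: |R|=0.88835 <1
  x=-6.475: |R|=0.85510 <1
  x=-5.683: |R|=0.78387 <1
  x=-9.231: |R|=1.02862 >1
  x=-9.084: |R|=1.02143 >1
  x=-9.027: |R|=1.01859 >1
Stable set (-8.6667, 0).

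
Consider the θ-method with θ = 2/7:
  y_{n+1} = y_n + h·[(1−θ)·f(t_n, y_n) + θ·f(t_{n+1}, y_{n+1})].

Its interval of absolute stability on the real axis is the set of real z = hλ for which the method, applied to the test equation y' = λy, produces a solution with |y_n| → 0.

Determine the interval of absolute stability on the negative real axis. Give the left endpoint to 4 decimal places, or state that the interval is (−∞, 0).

With y'=λy (z=hλ):
  y_{n+1} = y_n + z·[5/7·y_n + 2/7·y_{n+1}] ⇒ (1 − 2/7z)y_{n+1} = (1 + 5/7z)y_n
  so R(z) = (1 + 5/7z)/(1 − 2/7z).

Find x<0 with |R(x)|<1.
x=-0.72: |R|=0.4028
R=−1: 1+5/7x = −1+2/7x ⇒ -3/7x=2 ⇒ x=2/(-3/7)=-4.6667
Confirm numerically:
  x=-4.433: |R|=0.95582 <1
  x=-2.933: |R|=0.59576 <1
  x=-2.361: |R|=0.40991 <1
  x=-5.157: |R|=1.08496 >1
  x=-4.754: |R|=1.01587 >1
So |R|<1 on (-4.6667, 0).

(-4.6667, 0).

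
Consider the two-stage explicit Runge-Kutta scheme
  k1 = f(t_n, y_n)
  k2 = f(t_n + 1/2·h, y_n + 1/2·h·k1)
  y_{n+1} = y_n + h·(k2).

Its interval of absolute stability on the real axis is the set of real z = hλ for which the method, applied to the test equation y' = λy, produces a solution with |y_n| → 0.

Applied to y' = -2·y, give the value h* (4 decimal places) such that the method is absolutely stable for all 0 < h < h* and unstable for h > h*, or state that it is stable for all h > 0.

Test eqn y'=λy, z=hλ:
  k1=λy_n ⇒ h·k1=z·y_n;  k2=λ(1+1/2z)y_n ⇒ h·k2=z(1+1/2z)y_n
  y_{n+1}/y_n = 1 + z(1+1/2z) = 1 + z + 1/2z²
  Hence R(z) = 1 + z + 1/2z².

Boundary: |R(x)|=1, x<0.
x=-0.87: |R|=0.5085
R=1: x+1/2x²=0 ⇒ x=−2=-2.0000; min R=1−1/(4·1/2)=0.5000>−1
Confirm numerically:
  x=-1.813: |R|=0.83048 <1
  x=-1.764: |R|=0.79185 <1
  x=-1.678: |R|=0.72984 <1
  x=-1.199: |R|=0.51980 <1
  x=-2.406: |R|=1.48842 >1
  x=-2.079: |R|=1.08212 >1
Stable set (-2.0000, 0).

(-2.0000,0); λ=-2 ⇒ h* = (2)/2 = 1.0000.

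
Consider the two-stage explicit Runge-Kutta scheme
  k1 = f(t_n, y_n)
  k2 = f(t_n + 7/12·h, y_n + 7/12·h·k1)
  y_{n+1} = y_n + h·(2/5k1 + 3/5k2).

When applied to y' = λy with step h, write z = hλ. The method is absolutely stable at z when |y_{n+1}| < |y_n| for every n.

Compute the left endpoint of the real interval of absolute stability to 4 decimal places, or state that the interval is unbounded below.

z* = -2.8571.

Set f=λy, z=hλ:
  k1=λy_n ⇒ h·k1=z·y_n;  k2=λ(1+7/12z)y_n ⇒ h·k2=z(1+7/12z)y_n
  y_{n+1}/y_n = 1 + 2/5z + 3/5z(1+7/12z) = 1 + z + 7/20z²
  ⇒ R(z) = 1 + z + 7/20z².

Need |R(x)|<1, x<0.
x=-0.83: |R|=0.4111
R=1: x+7/20x²=0 ⇒ x=−20/7=-2.8571; min R=1−1/(4·7/20)=0.2857>−1
Confirm numerically:
  x=-2.694: |R|=0.84617 <1
  x=-2.455: |R|=0.65446 <1
  x=-2.408: |R|=0.62146 <1
  x=-3.323: |R|=1.54182 >1
  x=-3.295: |R|=1.50496 >1
  x=-3.275: |R|=1.47897 >1
Interval (-2.8571, 0).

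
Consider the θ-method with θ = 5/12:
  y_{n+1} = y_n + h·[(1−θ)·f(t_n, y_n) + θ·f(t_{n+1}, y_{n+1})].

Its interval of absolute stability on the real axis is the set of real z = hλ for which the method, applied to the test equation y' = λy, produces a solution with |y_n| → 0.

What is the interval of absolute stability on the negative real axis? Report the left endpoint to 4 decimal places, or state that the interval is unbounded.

On y'=λy, z=hλ:
  y_{n+1} = y_n + z·[7/12·y_n + 5/12·y_{n+1}] ⇒ (1 − 5/12z)y_{n+1} = (1 + 7/12z)y_n
  ⇒ R(z) = (1 + 7/12z)/(1 − 5/12z).

Need |R(x)|<1, x<0.
x=-0.81: |R|=0.3944
R=−1: 1+7/12x = −1+5/12x ⇒ -1/6x=2 ⇒ x=2/(-1/6)=-12.0000
Confirm numerically:
  x=-11.950: |R|=0.99861 <1
  x=-11.861: |R|=0.99610 <1
  x=-9.694: |R|=0.92373 <1
  x=-7.881: |R|=0.83974 <1
  x=-12.578: |R|=1.01544 >1
  x=-12.523: |R|=1.01402 >1
Interval (-12.0000, 0).

(-12.0000, 0).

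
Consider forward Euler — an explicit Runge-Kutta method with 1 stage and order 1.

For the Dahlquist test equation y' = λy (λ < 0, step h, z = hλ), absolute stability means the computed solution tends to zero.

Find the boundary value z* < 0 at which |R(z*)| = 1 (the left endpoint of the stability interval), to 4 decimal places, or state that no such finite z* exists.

On y'=λy, z=hλ:
  order 1, 1-stage ⇒ R(z)=1+z
  (e.g. R(-1.42)=-0.42000, |R|=0.42000)

Need |R(x)|<1, x<0.
x=-1.42: |R|=0.4200
|R(-1.08)|=0.0800 |R(-0.9)|=0.1000 |R(-0.68)|=0.3200
Bisect:
  x_lo=-2.8522 |R|=1.8522  x_hi=-0.0698 |R|=0.9302
  mid=-1.46099 |R|=0.46099 →hi
  mid=-2.15658 |R|=1.15658 →lo
  mid=-1.80878 |R|=0.80878 →hi
  mid=-1.98268 |R|=0.98268 →hi
  mid=-2.06963 |R|=1.06963 →lo
  mid=-2.02615 |R|=1.02615 →lo
  mid=-2.00442 |R|=1.00442 →lo
  ...
  [-2.00000,-1.99983] ⇒ x*=-2.0000
So |R|<1 on (-2.0000, 0).

z* = -2.0000.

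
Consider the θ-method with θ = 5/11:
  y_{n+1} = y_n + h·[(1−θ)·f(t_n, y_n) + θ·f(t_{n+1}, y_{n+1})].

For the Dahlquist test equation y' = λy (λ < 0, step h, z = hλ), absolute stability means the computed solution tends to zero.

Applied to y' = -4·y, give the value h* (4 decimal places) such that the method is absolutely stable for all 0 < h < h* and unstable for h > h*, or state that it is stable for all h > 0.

(-22.0000,0); λ=-4 ⇒ h* = (22)/4 = 5.5000.

With y'=λy (z=hλ):
  y_{n+1} = y_n + z·[6/11·y_n + 5/11·y_{n+1}] ⇒ (1 − 5/11z)y_{n+1} = (1 + 6/11z)y_n
  ⇒ R(z) = (1 + 6/11z)/(1 − 5/11z).

Need |R(x)|<1, x<0.
x=-1.08: |R|=0.2756
R=−1: 1+6/11x = −1+5/11x ⇒ -1/11x=2 ⇒ x=2/(-1/11)=-22.0000
Confirm numerically:
  x=-11.723: |R|=0.85237 <1
  x=-10.398: |R|=0.81581 <1
  x=-9.099: |R|=0.77164 <1
  x=-22.274: |R|=1.00224 >1
  x=-22.155: |R|=1.00127 >1
  x=-22.129: |R|=1.00106 >1
Interval (-22.0000, 0).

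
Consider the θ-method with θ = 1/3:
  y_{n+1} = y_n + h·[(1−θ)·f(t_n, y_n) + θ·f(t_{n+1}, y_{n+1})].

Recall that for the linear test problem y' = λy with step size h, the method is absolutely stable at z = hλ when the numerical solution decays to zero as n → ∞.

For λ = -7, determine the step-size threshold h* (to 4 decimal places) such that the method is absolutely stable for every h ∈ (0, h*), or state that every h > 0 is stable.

Set f=λy, z=hλ:
  y_{n+1} = y_n + z·[2/3·y_n + 1/3·y_{n+1}] ⇒ (1 − 1/3z)y_{n+1} = (1 + 2/3z)y_n
  ⇒ R(z) = (1 + 2/3z)/(1 − 1/3z).

Find x<0 with |R(x)|<1.
x=-0.7: |R|=0.4324
R=−1: 1+2/3x = −1+1/3x ⇒ -1/3x=2 ⇒ x=2/(-1/3)=-6.0000
Confirm numerically:
  x=-5.904: |R|=0.98922 <1
  x=-5.677: |R|=0.96278 <1
  x=-5.059: |R|=0.88324 <1
  x=-3.561: |R|=0.62826 <1
  x=-6.518: |R|=1.05442 >1
  x=-6.354: |R|=1.03784 >1
  x=-6.285: |R|=1.03069 >1
Stable set (-6.0000, 0).

(-6.0000,0); λ=-7 ⇒ h* = (6)/7 = 0.8571.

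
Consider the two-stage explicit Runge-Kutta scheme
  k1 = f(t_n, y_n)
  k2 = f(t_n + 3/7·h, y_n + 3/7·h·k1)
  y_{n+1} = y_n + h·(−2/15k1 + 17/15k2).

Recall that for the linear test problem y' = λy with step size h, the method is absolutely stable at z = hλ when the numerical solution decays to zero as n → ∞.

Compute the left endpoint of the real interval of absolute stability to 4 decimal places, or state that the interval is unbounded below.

left endpoint -2.0588.

Set f=λy, z=hλ:
  k1=λy_n ⇒ h·k1=z·y_n;  k2=λ(1+3/7z)y_n ⇒ h·k2=z(1+3/7z)y_n
  y_{n+1}/y_n = 1 − 2/15z + 17/15z(1+3/7z) = 1 + z + 17/35z²
  so R(z) = 1 + z + 17/35z².

Find x<0 with |R(x)|<1.
x=-0.55: |R|=0.5969
R=1: x+17/35x²=0 ⇒ x=−35/17=-2.0588; min R=1−1/(4·17/35)=0.4853>−1
Confirm numerically:
  x=-1.908: |R|=0.86023 <1
  x=-1.820: |R|=0.78888 <1
  x=-1.757: |R|=0.74242 <1
  x=-1.115: |R|=0.48885 <1
  x=-2.650: |R|=1.76093 >1
  x=-2.257: |R|=1.21725 >1
Interval (-2.0588, 0).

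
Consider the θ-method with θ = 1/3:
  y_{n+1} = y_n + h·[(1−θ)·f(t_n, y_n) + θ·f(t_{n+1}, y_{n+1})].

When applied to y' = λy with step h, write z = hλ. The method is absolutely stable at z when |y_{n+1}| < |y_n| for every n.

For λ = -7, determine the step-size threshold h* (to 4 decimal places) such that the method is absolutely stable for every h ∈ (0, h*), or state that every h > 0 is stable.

(-6.0000,0); λ=-7 ⇒ h* = (6)/7 = 0.8571.

Test eqn y'=λy, z=hλ:
  y_{n+1} = y_n + z·[2/3·y_n + 1/3·y_{n+1}] ⇒ (1 − 1/3z)y_{n+1} = (1 + 2/3z)y_n
  R(z) = (1 + 2/3z)/(1 − 1/3z).

Boundary: |R(x)|=1, x<0.
x=-0.35: |R|=0.6866
R=−1: 1+2/3x = −1+1/3x ⇒ -1/3x=2 ⇒ x=2/(-1/3)=-6.0000
Confirm numerically:
  x=-4.109: |R|=0.73400 <1
  x=-3.398: |R|=0.59331 <1
  x=-2.470: |R|=0.35466 <1
  x=-6.408: |R|=1.04337 >1
  x=-6.385: |R|=1.04102 >1
Stable set (-6.0000, 0).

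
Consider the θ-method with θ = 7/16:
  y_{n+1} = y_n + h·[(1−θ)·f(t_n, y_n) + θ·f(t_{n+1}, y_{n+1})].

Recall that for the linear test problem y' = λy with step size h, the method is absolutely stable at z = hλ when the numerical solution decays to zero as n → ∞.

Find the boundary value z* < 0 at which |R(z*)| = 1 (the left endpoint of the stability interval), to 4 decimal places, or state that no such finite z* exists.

Test eqn y'=λy, z=hλ:
  y_{n+1} = y_n + z·[9/16·y_n + 7/16·y_{n+1}] ⇒ (1 − 7/16z)y_{n+1} = (1 + 9/16z)y_n
  Hence R(z) = (1 + 9/16z)/(1 − 7/16z).

Find x<0 with |R(x)|<1.
x=-0.57: |R|=0.5438
R=−1: 1+9/16x = −1+7/16x ⇒ -1/8x=2 ⇒ x=2/(-1/8)=-16.0000
Confirm numerically:
  x=-13.901: |R|=0.96295 <1
  x=-11.913: |R|=0.91776 <1
  x=-7.944: |R|=0.77500 <1
  x=-16.047: |R|=1.00073 >1
  x=-16.029: |R|=1.00045 >1
Interval (-16.0000, 0).

z* = -16.0000.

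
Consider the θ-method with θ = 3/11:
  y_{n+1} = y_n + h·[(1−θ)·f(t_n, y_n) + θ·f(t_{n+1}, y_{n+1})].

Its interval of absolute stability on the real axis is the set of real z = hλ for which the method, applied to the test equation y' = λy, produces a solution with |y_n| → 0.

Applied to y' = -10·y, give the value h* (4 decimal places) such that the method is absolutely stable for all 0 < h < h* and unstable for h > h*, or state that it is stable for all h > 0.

(-4.4000,0); λ=-10 ⇒ h* = (22/5)/10 = 0.4400.

Test eqn y'=λy, z=hλ:
  y_{n+1} = y_n + z·[8/11·y_n + 3/11·y_{n+1}] ⇒ (1 − 3/11z)y_{n+1} = (1 + 8/11z)y_n
  Hence R(z) = (1 + 8/11z)/(1 − 3/11z).

Need |R(x)|<1, x<0.
x=-1.3: |R|=0.0403
R=−1: 1+8/11x = −1+3/11x ⇒ -5/11x=2 ⇒ x=2/(-5/11)=-4.4000
Confirm numerically:
  x=-3.276: |R|=0.73017 <1
  x=-2.549: |R|=0.50367 <1
  x=-2.474: |R|=0.47726 <1
  x=-1.911: |R|=0.25626 <1
  x=-4.810: |R|=1.08061 >1
  x=-4.764: |R|=1.07196 >1
  x=-4.588: |R|=1.03796 >1
So |R|<1 on (-4.4000, 0).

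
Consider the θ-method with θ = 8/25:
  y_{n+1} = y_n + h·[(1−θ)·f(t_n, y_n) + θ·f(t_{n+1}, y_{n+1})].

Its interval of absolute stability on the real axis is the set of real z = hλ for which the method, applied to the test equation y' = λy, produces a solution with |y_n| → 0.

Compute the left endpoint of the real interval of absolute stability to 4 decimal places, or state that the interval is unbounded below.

Set f=λy, z=hλ:
  y_{n+1} = y_n + z·[17/25·y_n + 8/25·y_{n+1}] ⇒ (1 − 8/25z)y_{n+1} = (1 + 17/25z)y_n
  R(z) = (1 + 17/25z)/(1 − 8/25z).

Find x<0 with |R(x)|<1.
x=-1.42: |R|=0.0237
R=−1: 1+17/25x = −1+8/25x ⇒ -9/25x=2 ⇒ x=2/(-9/25)=-5.5556
Confirm numerically:
  x=-4.455: |R|=0.83666 <1
  x=-4.399: |R|=0.82707 <1
  x=-3.371: |R|=0.62167 <1
  x=-2.768: |R|=0.46784 <1
  x=-6.043: |R|=1.05981 >1
  x=-6.002: |R|=1.05503 >1
Interval (-5.5556, 0).

z* = -5.5556.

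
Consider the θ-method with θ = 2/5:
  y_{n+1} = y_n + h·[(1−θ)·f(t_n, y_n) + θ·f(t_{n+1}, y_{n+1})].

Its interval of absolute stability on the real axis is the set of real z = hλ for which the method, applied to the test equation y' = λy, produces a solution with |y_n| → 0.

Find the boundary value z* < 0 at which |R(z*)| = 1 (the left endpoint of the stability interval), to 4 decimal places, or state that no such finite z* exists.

Test eqn y'=λy, z=hλ:
  y_{n+1} = y_n + z·[3/5·y_n + 2/5·y_{n+1}] ⇒ (1 − 2/5z)y_{n+1} = (1 + 3/5z)y_n
  Hence R(z) = (1 + 3/5z)/(1 − 2/5z).

Solve |R(x)|<1 on ℝ⁻.
x=-1.37: |R|=0.1150
R=−1: 1+3/5x = −1+2/5x ⇒ -1/5x=2 ⇒ x=2/(-1/5)=-10.0000
Confirm numerically:
  x=-9.972: |R|=0.99888 <1
  x=-9.577: |R|=0.98249 <1
  x=-8.720: |R|=0.94296 <1
  x=-4.553: |R|=0.61385 <1
  x=-10.307: |R|=1.01199 >1
  x=-10.117: |R|=1.00464 >1
  x=-10.068: |R|=1.00271 >1
So |R|<1 on (-10.0000, 0).

left endpoint -10.0000.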